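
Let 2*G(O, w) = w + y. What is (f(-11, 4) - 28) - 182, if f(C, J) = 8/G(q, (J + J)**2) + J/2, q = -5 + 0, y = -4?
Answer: -3116/15 ≈ -207.73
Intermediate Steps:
q = -5
G(O, w) = -2 + w/2 (G(O, w) = (w - 4)/2 = (-4 + w)/2 = -2 + w/2)
f(C, J) = J/2 + 8/(-2 + 2*J**2) (f(C, J) = 8/(-2 + (J + J)**2/2) + J/2 = 8/(-2 + (2*J)**2/2) + J*(1/2) = 8/(-2 + (4*J**2)/2) + J/2 = 8/(-2 + 2*J**2) + J/2 = J/2 + 8/(-2 + 2*J**2))
(f(-11, 4) - 28) - 182 = ((8 + 4**3 - 1*4)/(2*(-1 + 4**2)) - 28) - 182 = ((8 + 64 - 4)/(2*(-1 + 16)) - 28) - 182 = ((1/2)*68/15 - 28) - 182 = ((1/2)*(1/15)*68 - 28) - 182 = (34/15 - 28) - 182 = -386/15 - 182 = -3116/15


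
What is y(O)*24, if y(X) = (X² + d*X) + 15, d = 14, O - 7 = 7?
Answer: 9768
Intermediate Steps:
O = 14 (O = 7 + 7 = 14)
y(X) = 15 + X² + 14*X (y(X) = (X² + 14*X) + 15 = 15 + X² + 14*X)
y(O)*24 = (15 + 14² + 14*14)*24 = (15 + 196 + 196)*24 = 407*24 = 9768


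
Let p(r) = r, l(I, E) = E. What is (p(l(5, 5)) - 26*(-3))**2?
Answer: 6889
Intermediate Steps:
(p(l(5, 5)) - 26*(-3))**2 = (5 - 26*(-3))**2 = (5 + 78)**2 = 83**2 = 6889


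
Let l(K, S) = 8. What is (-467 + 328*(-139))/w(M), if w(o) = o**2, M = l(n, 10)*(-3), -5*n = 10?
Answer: -15353/192 ≈ -79.964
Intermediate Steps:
n = -2 (n = -1/5*10 = -2)
M = -24 (M = 8*(-3) = -24)
(-467 + 328*(-139))/w(M) = (-467 + 328*(-139))/((-24)**2) = (-467 - 45592)/576 = -46059*1/576 = -15353/192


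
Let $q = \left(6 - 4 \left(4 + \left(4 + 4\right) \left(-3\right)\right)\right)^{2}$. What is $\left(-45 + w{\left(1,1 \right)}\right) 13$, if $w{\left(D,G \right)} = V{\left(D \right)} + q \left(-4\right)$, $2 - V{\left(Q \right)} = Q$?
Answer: $-385164$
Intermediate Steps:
$V{\left(Q \right)} = 2 - Q$
$q = 7396$ ($q = \left(6 - 4 \left(4 + 8 \left(-3\right)\right)\right)^{2} = \left(6 - 4 \left(4 - 24\right)\right)^{2} = \left(6 - -80\right)^{2} = \left(6 + 80\right)^{2} = 86^{2} = 7396$)
$w{\left(D,G \right)} = -29582 - D$ ($w{\left(D,G \right)} = \left(2 - D\right) + 7396 \left(-4\right) = \left(2 - D\right) - 29584 = -29582 - D$)
$\left(-45 + w{\left(1,1 \right)}\right) 13 = \left(-45 - 29583\right) 13 = \left(-29628\right) 13 = -385164$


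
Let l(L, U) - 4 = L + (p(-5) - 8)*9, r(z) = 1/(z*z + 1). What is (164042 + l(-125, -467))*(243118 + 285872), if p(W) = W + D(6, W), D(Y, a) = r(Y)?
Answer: 3206079845430/37 ≈ 8.6651e+10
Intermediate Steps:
r(z) = 1/(1 + z²) (r(z) = 1/(z² + 1) = 1/(1 + z²))
D(Y, a) = 1/(1 + Y²)
p(W) = 1/37 + W (p(W) = W + 1/(1 + 6²) = W + 1/(1 + 36) = W + 1/37 = 1/37 + W)
l(L, U) = -4172/37 + L (l(L, U) = 4 + (L + ((1/37 - 5) - 8)*9) = 4 + (L + (-184/37 - 8)*9) = 4 + (L - 480/37*9) = 4 + (L - 4320/37) = 4 + (-4320/37 + L) = -4172/37 + L)
(164042 + l(-125, -467))*(243118 + 285872) = (164042 + (-4172/37 - 125))*(243118 + 285872) = (164042 - 8797/37)*528990 = (6060757/37)*528990 = 3206079845430/37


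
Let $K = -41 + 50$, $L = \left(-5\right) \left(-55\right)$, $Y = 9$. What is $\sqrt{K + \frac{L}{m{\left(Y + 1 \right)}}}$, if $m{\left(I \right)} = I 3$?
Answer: $\frac{\sqrt{654}}{6} \approx 4.2622$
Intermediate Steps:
$m{\left(I \right)} = 3 I$
$L = 275$
$K = 9$
$\sqrt{K + \frac{L}{m{\left(Y + 1 \right)}}} = \sqrt{9 + \frac{275}{3 \left(9 + 1\right)}} = \sqrt{9 + \frac{275}{3 \cdot 10}} = \sqrt{9 + \frac{275}{30}} = \sqrt{9 + 275 \cdot \frac{1}{30}} = \sqrt{9 + \frac{55}{6}} = \sqrt{\frac{109}{6}} = \frac{\sqrt{654}}{6}$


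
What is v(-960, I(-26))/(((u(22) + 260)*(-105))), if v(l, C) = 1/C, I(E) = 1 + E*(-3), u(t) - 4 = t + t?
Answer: -1/2554860 ≈ -3.9141e-7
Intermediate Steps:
u(t) = 4 + 2*t (u(t) = 4 + (t + t) = 4 + 2*t)
I(E) = 1 - 3*E
v(-960, I(-26))/(((u(22) + 260)*(-105))) = 1/((1 - 3*(-26))*((((4 + 2*22) + 260)*(-105)))) = 1/((1 + 78)*((((4 + 44) + 260)*(-105)))) = 1/(79*(((48 + 260)*(-105)))) = 1/(79*((308*(-105)))) = (1/79)/(-32340) = (1/79)*(-1/32340) = -1/2554860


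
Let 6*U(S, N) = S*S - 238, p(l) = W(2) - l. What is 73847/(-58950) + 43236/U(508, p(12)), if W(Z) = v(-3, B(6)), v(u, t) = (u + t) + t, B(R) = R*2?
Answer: -624517237/2533140450 ≈ -0.24654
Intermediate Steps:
B(R) = 2*R
v(u, t) = u + 2*t (v(u, t) = (t + u) + t = u + 2*t)
W(Z) = 21 (W(Z) = -3 + 2*(2*6) = -3 + 2*12 = -3 + 24 = 21)
p(l) = 21 - l
U(S, N) = -119/3 + S²/6 (U(S, N) = (S*S - 238)/6 = (S² - 238)/6 = (-238 + S²)/6 = -119/3 + S²/6)
73847/(-58950) + 43236/U(508, p(12)) = 73847/(-58950) + 43236/(-119/3 + (⅙)*508²) = 73847*(-1/58950) + 43236/(-119/3 + (⅙)*258064) = -73847/58950 + 43236/(-119/3 + 129032/3) = -73847/58950 + 43236/42971 = -624517237/2533140450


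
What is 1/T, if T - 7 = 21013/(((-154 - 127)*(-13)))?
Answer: 3653/46584 ≈ 0.078418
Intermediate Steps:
T = 46584/3653 (T = 7 + 21013/(((-154 - 127)*(-13))) = 7 + 21013/((-281*(-13))) = 7 + 21013/3653 = 46584/3653 ≈ 12.752)
1/T = 1/(46584/3653) = 3653/46584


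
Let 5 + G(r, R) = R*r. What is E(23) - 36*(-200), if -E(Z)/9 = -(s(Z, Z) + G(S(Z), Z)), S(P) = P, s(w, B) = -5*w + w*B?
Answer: 15642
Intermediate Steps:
s(w, B) = -5*w + B*w
G(r, R) = -5 + R*r
E(Z) = -45 + 9*Z² + 9*Z*(-5 + Z) (E(Z) = -(-9)*(Z*(-5 + Z) + (-5 + Z*Z)) = -(-9)*(Z*(-5 + Z) + (-5 + Z²)) = -(-9)*(-5 + Z² + Z*(-5 + Z)) = -9*(5 - Z² - Z*(-5 + Z)) = -45 + 9*Z² + 9*Z*(-5 + Z))
E(23) - 36*(-200) = (-45 - 45*23 + 18*23²) - 36*(-200) = (-45 - 1035 + 18*529) + 7200 = (-45 - 1035 + 9522) + 7200 = 8442 + 7200 = 15642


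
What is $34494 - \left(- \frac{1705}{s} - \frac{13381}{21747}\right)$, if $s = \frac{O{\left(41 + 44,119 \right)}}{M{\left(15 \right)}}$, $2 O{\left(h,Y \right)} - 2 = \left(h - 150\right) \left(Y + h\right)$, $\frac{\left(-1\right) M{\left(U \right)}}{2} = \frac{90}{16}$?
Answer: $\frac{19892762582459}{576643452} \approx 34498.0$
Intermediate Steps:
$M{\left(U \right)} = - \frac{45}{4}$ ($M{\left(U \right)} = - 2 \cdot \frac{90}{16} = - 2 \cdot 90 \cdot \frac{1}{16} = \left(-2\right) \frac{45}{8} = - \frac{45}{4}$)
$O{\left(h,Y \right)} = 1 + \frac{\left(-150 + h\right) \left(Y + h\right)}{2}$ ($O{\left(h,Y \right)} = 1 + \frac{\left(h - 150\right) \left(Y + h\right)}{2} = 1 + \frac{\left(-150 + h\right) \left(Y + h\right)}{2}$)
$s = \frac{26516}{45}$ ($s = \frac{1 + \frac{\left(41 + 44\right)^{2}}{2} - 8925 - 75 \left(41 + 44\right) + \frac{1}{2} \cdot 119 \left(41 + 44\right)}{- \frac{45}{4}} = \left(1 + \frac{85^{2}}{2} - 8925 - 6375 + \frac{1}{2} \cdot 119 \cdot 85\right) \left(- \frac{4}{45}\right) = \left(1 + \frac{1}{2} \cdot 7225 - 8925 - 6375 + \frac{10115}{2}\right) \left(- \frac{4}{45}\right) = \left(1 + \frac{7225}{2} - 8925 - 6375 + \frac{10115}{2}\right) \left(- \frac{4}{45}\right) = \left(-6629\right) \left(- \frac{4}{45}\right) = \frac{26516}{45} \approx 589.24$)
$34494 - \left(- \frac{1705}{s} - \frac{13381}{21747}\right) = 34494 - \left(- \frac{1705}{\frac{26516}{45}} - \frac{13381}{21747}\right) = 34494 - \left(\left(-1705\right) \frac{45}{26516} - \frac{13381}{21747}\right) = 34494 - \left(- \frac{76725}{26516} - \frac{13381}{21747}\right) = 34494 - - \frac{2023349171}{576643452} = 34494 + \frac{2023349171}{576643452} = \frac{19892762582459}{576643452}$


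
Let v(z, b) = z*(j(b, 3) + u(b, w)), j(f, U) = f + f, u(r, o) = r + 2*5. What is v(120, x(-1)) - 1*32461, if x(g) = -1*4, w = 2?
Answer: -32701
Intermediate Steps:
u(r, o) = 10 + r (u(r, o) = r + 10 = 10 + r)
j(f, U) = 2*f
x(g) = -4
v(z, b) = z*(10 + 3*b) (v(z, b) = z*(2*b + (10 + b)) = z*(10 + 3*b))
v(120, x(-1)) - 1*32461 = 120*(10 + 3*(-4)) - 1*32461 = 120*(10 - 12) - 32461 = 120*(-2) - 32461 = -240 - 32461 = -32701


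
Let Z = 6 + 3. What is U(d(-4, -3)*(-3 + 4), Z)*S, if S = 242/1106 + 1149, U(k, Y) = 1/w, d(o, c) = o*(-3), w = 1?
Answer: 635518/553 ≈ 1149.2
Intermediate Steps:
d(o, c) = -3*o
Z = 9
U(k, Y) = 1 (U(k, Y) = 1/1 = 1)
S = 635518/553 (S = 242*(1/1106) + 1149 = 121/553 + 1149 = 635518/553 ≈ 1149.2)
U(d(-4, -3)*(-3 + 4), Z)*S = 1*(635518/553) = 635518/553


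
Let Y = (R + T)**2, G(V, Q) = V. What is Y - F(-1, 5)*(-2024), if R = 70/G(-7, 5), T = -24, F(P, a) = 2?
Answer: 5204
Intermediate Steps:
R = -10 (R = 70/(-7) = 70*(-1/7) = -10)
Y = 1156 (Y = (-10 - 24)**2 = (-34)**2 = 1156)
Y - F(-1, 5)*(-2024) = 1156 - 2*(-2024) = 1156 - 1*(-4048) = 1156 + 4048 = 5204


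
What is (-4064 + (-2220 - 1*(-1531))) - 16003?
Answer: -20756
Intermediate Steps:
(-4064 + (-2220 - 1*(-1531))) - 16003 = (-4064 + (-2220 + 1531)) - 16003 = (-4064 - 689) - 16003 = -4753 - 16003 = -20756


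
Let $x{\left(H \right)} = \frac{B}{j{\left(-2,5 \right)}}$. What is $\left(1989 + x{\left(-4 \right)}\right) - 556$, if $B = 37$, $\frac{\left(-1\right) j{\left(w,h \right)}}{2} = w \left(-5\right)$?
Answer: $\frac{28623}{20} \approx 1431.2$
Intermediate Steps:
$j{\left(w,h \right)} = 10 w$ ($j{\left(w,h \right)} = - 2 w \left(-5\right) = - 2 \left(- 5 w\right) = 10 w$)
$x{\left(H \right)} = - \frac{37}{20}$ ($x{\left(H \right)} = \frac{37}{10 \left(-2\right)} = \frac{37}{-20} = 37 \left(- \frac{1}{20}\right) = - \frac{37}{20}$)
$\left(1989 + x{\left(-4 \right)}\right) - 556 = \left(1989 - \frac{37}{20}\right) - 556 = \frac{39743}{20} - 556 = \frac{28623}{20}$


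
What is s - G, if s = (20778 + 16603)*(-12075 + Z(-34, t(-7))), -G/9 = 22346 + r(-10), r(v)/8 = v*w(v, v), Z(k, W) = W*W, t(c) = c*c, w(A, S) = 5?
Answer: -361426280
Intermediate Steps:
t(c) = c**2
Z(k, W) = W**2
r(v) = 40*v (r(v) = 8*(v*5) = 8*(5*v) = 40*v)
G = -197514 (G = -9*(22346 + 40*(-10)) = -9*(22346 - 400) = -9*21946 = -197514)
s = -361623794 (s = (20778 + 16603)*(-12075 + ((-7)**2)**2) = 37381*(-12075 + 49**2) = 37381*(-12075 + 2401) = 37381*(-9674) = -361623794)
s - G = -361623794 - 1*(-197514) = -361623794 + 197514 = -361426280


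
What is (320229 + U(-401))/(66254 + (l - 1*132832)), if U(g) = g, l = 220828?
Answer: 159914/77125 ≈ 2.0734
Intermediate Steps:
(320229 + U(-401))/(66254 + (l - 1*132832)) = (320229 - 401)/(66254 + (220828 - 1*132832)) = 319828/(66254 + (220828 - 132832)) = 319828/(66254 + 87996) = 319828/154250 = 319828*(1/154250) = 159914/77125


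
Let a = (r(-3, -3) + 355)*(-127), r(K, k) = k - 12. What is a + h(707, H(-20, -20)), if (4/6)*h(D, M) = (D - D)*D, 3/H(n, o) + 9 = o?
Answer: -43180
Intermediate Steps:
H(n, o) = 3/(-9 + o)
r(K, k) = -12 + k
h(D, M) = 0 (h(D, M) = 3*((D - D)*D)/2 = 3*(0*D)/2 = (3/2)*0 = 0)
a = -43180 (a = ((-12 - 3) + 355)*(-127) = (-15 + 355)*(-127) = 340*(-127) = -43180)
a + h(707, H(-20, -20)) = -43180 + 0 = -43180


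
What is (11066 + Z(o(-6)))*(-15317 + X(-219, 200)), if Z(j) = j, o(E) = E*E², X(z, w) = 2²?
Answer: -166146050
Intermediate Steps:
X(z, w) = 4
o(E) = E³
(11066 + Z(o(-6)))*(-15317 + X(-219, 200)) = (11066 + (-6)³)*(-15317 + 4) = (11066 - 216)*(-15313) = 10850*(-15313) = -166146050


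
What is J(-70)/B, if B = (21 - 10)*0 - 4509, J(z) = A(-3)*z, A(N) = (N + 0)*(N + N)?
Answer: 140/501 ≈ 0.27944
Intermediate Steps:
A(N) = 2*N² (A(N) = N*(2*N) = 2*N²)
J(z) = 18*z (J(z) = (2*(-3)²)*z = (2*9)*z = 18*z)
B = -4509 (B = 11*0 - 4509 = 0 - 4509 = -4509)
J(-70)/B = (18*(-70))/(-4509) = -1260*(-1/4509) = 140/501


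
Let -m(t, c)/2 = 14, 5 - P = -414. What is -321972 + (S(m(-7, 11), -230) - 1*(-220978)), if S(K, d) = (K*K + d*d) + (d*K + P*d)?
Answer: -137240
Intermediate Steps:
P = 419 (P = 5 - 1*(-414) = 5 + 414 = 419)
m(t, c) = -28 (m(t, c) = -2*14 = -28)
S(K, d) = K**2 + d**2 + 419*d + K*d (S(K, d) = (K*K + d*d) + (d*K + 419*d) = (K**2 + d**2) + (K*d + 419*d) = (K**2 + d**2) + (419*d + K*d) = K**2 + d**2 + 419*d + K*d)
-321972 + (S(m(-7, 11), -230) - 1*(-220978)) = -321972 + (((-28)**2 + (-230)**2 + 419*(-230) - 28*(-230)) - 1*(-220978)) = -321972 + ((784 + 52900 - 96370 + 6440) + 220978) = -321972 + (-36246 + 220978) = -321972 + 184732 = -137240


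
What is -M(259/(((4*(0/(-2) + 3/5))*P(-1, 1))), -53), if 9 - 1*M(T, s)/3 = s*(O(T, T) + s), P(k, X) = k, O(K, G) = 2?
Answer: 8082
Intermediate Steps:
M(T, s) = 27 - 3*s*(2 + s)
-M(259/(((4*(0/(-2) + 3/5))*P(-1, 1))), -53) = -(27 - 6*(-53) - 3*(-53)²) = -(27 + 318 - 3*2809) = -(27 + 318 - 8427) = -1*(-8082) = 8082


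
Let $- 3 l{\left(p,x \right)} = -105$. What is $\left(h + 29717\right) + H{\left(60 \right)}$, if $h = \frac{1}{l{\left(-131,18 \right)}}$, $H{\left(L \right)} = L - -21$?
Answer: $\frac{1042931}{35} \approx 29798.0$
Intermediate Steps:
$H{\left(L \right)} = 21 + L$ ($H{\left(L \right)} = L + 21 = 21 + L$)
$l{\left(p,x \right)} = 35$ ($l{\left(p,x \right)} = \left(- \frac{1}{3}\right) \left(-105\right) = 35$)
$h = \frac{1}{35} \approx 0.028571$
$\left(h + 29717\right) + H{\left(60 \right)} = \left(\frac{1}{35} + 29717\right) + \left(21 + 60\right) = \frac{1040096}{35} + 81 = \frac{1042931}{35}$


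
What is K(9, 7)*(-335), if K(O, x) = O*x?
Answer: -21105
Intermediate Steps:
K(9, 7)*(-335) = (9*7)*(-335) = 63*(-335) = -21105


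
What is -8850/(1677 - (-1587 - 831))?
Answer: -590/273 ≈ -2.1612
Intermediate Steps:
-8850/(1677 - (-1587 - 831)) = -8850/(1677 - 1*(-2418)) = -8850/(1677 + 2418) = -8850/4095 = -8850*1/4095 = -590/273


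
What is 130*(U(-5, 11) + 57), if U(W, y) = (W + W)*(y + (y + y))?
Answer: -35490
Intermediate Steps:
U(W, y) = 6*W*y (U(W, y) = (2*W)*(y + 2*y) = (2*W)*(3*y) = 6*W*y)
130*(U(-5, 11) + 57) = 130*(6*(-5)*11 + 57) = 130*(-330 + 57) = 130*(-273) = -35490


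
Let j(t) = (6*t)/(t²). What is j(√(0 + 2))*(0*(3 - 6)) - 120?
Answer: -120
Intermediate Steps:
j(t) = 6/t (j(t) = (6*t)/t² = 6/t)
j(√(0 + 2))*(0*(3 - 6)) - 120 = (6/(√(0 + 2)))*(0*(3 - 6)) - 120 = (6/(√2))*(0*(-3)) - 120 = (6*(√2/2))*0 - 120 = (3*√2)*0 - 120 = 0 - 120 = -120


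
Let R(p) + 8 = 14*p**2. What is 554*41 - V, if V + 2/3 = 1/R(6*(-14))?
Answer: 6730991741/296328 ≈ 22715.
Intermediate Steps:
R(p) = -8 + 14*p**2
V = -197549/296328 (V = -2/3 + 1/(-8 + 14*(6*(-14))**2) = -2/3 + 1/(-8 + 14*(-84)**2) = -2/3 + 1/(-8 + 14*7056) = -2/3 + 1/(-8 + 98784) = -2/3 + 1/98776 = -197549/296328 ≈ -0.66666)
554*41 - V = 554*41 - 1*(-197549/296328) = 22714 + 197549/296328 = 6730991741/296328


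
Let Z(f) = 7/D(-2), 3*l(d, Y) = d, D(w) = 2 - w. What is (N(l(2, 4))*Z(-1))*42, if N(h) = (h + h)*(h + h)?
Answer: 392/3 ≈ 130.67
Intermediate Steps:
l(d, Y) = d/3
Z(f) = 7/4 (Z(f) = 7/(2 - 1*(-2)) = 7/(2 + 2) = 7/4)
N(h) = 4*h² (N(h) = (2*h)*(2*h) = 4*h²)
(N(l(2, 4))*Z(-1))*42 = ((4*((⅓)*2)²)*(7/4))*42 = ((4*(⅔)²)*(7/4))*42 = ((4*(4/9))*(7/4))*42 = ((16/9)*(7/4))*42 = (28/9)*42 = 392/3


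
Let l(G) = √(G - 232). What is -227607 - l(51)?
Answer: -227607 - I*√181 ≈ -2.2761e+5 - 13.454*I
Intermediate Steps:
l(G) = √(-232 + G)
-227607 - l(51) = -227607 - √(-232 + 51) = -227607 - √(-181) = -227607 - I*√181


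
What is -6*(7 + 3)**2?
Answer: -600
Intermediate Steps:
-6*(7 + 3)**2 = -6*10**2 = -6*100 = -600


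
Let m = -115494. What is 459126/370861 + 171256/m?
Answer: -5242936586/21416110167 ≈ -0.24481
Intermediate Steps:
459126/370861 + 171256/m = 459126/370861 + 171256/(-115494) = 459126*(1/370861) + 171256*(-1/115494) = 459126/370861 - 85628/57747 = -5242936586/21416110167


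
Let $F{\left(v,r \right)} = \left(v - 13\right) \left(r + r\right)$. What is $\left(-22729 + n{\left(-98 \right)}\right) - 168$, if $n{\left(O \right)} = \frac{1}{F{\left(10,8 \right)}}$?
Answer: $- \frac{1099057}{48} \approx -22897.0$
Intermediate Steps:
$F{\left(v,r \right)} = 2 r \left(-13 + v\right)$ ($F{\left(v,r \right)} = \left(-13 + v\right) 2 r = 2 r \left(-13 + v\right)$)
$n{\left(O \right)} = - \frac{1}{48}$ ($n{\left(O \right)} = \frac{1}{2 \cdot 8 \left(-13 + 10\right)} = \frac{1}{2 \cdot 8 \left(-3\right)} = \frac{1}{-48} = - \frac{1}{48}$)
$\left(-22729 + n{\left(-98 \right)}\right) - 168 = \left(-22729 - \frac{1}{48}\right) - 168 = - \frac{1090993}{48} - 168 = - \frac{1099057}{48}$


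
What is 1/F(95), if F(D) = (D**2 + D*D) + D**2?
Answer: 1/27075 ≈ 3.6934e-5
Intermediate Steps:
F(D) = 3*D**2 (F(D) = (D**2 + D**2) + D**2 = 2*D**2 + D**2 = 3*D**2)
1/F(95) = 1/(3*95**2) = 1/(3*9025) = 1/27075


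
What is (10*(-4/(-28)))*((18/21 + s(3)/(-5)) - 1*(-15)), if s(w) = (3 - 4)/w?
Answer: 3344/147 ≈ 22.748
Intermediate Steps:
s(w) = -1/w
(10*(-4/(-28)))*((18/21 + s(3)/(-5)) - 1*(-15)) = (10*(-4/(-28)))*((18/21 - 1/3/(-5)) - 1*(-15)) = (10*(-4*(-1/28)))*((18*(1/21) - 1*⅓*(-⅕)) + 15) = (10*(⅐))*((6/7 - ⅓*(-⅕)) + 15) = 10*((6/7 + 1/15) + 15)/7 = 10*(97/105 + 15)/7 = (10/7)*(1672/105) = 3344/147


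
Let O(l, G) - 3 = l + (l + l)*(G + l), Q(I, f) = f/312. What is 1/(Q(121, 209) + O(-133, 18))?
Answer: 312/9503729 ≈ 3.2829e-5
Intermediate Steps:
Q(I, f) = f/312 (Q(I, f) = f*(1/312) = f/312)
O(l, G) = 3 + l + 2*l*(G + l) (O(l, G) = 3 + (l + (l + l)*(G + l)) = 3 + (l + (2*l)*(G + l)) = 3 + (l + 2*l*(G + l)) = 3 + l + 2*l*(G + l))
1/(Q(121, 209) + O(-133, 18)) = 1/((1/312)*209 + (3 - 133 + 2*(-133)² + 2*18*(-133))) = 1/(209/312 + (3 - 133 + 2*17689 - 4788)) = 1/(209/312 + (3 - 133 + 35378 - 4788)) = 1/(209/312 + 30460) = 1/(9503729/312) = 312/9503729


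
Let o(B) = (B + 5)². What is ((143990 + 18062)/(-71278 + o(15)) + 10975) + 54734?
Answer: 2328580225/35439 ≈ 65707.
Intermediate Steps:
o(B) = (5 + B)²
((143990 + 18062)/(-71278 + o(15)) + 10975) + 54734 = ((143990 + 18062)/(-71278 + (5 + 15)²) + 10975) + 54734 = (162052/(-71278 + 20²) + 10975) + 54734 = (162052/(-71278 + 400) + 10975) + 54734 = (162052/(-70878) + 10975) + 54734 = (162052*(-1/70878) + 10975) + 54734 = (-81026/35439 + 10975) + 54734 = 388861999/35439 + 54734 = 2328580225/35439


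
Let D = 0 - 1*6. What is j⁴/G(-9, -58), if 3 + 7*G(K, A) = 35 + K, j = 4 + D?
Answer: 112/23 ≈ 4.8696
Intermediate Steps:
D = -6 (D = 0 - 6 = -6)
j = -2 (j = 4 - 6 = -2)
G(K, A) = 32/7 + K/7 (G(K, A) = -3/7 + (35 + K)/7 = -3/7 + (5 + K/7) = 32/7 + K/7)
j⁴/G(-9, -58) = (-2)⁴/(32/7 + (⅐)*(-9)) = 16/(32/7 - 9/7) = 16/(23/7) = 16*(7/23) = 112/23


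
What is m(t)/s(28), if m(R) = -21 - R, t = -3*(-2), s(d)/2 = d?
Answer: -27/56 ≈ -0.48214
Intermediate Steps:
s(d) = 2*d
t = 6
m(t)/s(28) = (-21 - 1*6)/((2*28)) = (-21 - 6)/56 = -27*1/56 = -27/56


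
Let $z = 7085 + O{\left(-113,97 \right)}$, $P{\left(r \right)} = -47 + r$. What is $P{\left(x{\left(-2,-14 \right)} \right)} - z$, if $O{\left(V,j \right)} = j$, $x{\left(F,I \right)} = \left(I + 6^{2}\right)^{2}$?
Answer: $-6745$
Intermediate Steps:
$x{\left(F,I \right)} = \left(36 + I\right)^{2}$ ($x{\left(F,I \right)} = \left(I + 36\right)^{2} = \left(36 + I\right)^{2}$)
$z = 7182$ ($z = 7085 + 97 = 7182$)
$P{\left(x{\left(-2,-14 \right)} \right)} - z = \left(-47 + \left(36 - 14\right)^{2}\right) - 7182 = \left(-47 + 22^{2}\right) - 7182 = \left(-47 + 484\right) - 7182 = 437 - 7182 = -6745$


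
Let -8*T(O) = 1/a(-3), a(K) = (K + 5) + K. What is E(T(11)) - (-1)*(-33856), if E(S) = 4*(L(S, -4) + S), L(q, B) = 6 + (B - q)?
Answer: -33848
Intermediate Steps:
L(q, B) = 6 + B - q
a(K) = 5 + 2*K (a(K) = (5 + K) + K = 5 + 2*K)
T(O) = ⅛ (T(O) = -1/(8*(5 + 2*(-3))) = -1/(8*(5 - 6)) = -⅛/(-1) = -⅛*(-1) = ⅛)
E(S) = 8 (E(S) = 4*((6 - 4 - S) + S) = 4*((2 - S) + S) = 4*2 = 8)
E(T(11)) - (-1)*(-33856) = 8 - (-1)*(-33856) = 8 - 1*33856 = 8 - 33856 = -33848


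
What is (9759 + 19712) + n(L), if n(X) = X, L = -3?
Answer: 29468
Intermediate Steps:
(9759 + 19712) + n(L) = (9759 + 19712) - 3 = 29471 - 3 = 29468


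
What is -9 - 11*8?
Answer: -97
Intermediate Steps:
-9 - 11*8 = -9 - 88 = -97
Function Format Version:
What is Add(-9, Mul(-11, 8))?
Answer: -97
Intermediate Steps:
Add(-9, Mul(-11, 8)) = Add(-9, -88) = -97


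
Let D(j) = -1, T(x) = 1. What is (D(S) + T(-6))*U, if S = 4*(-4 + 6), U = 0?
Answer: 0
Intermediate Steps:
S = 8 (S = 4*2 = 8)
(D(S) + T(-6))*U = (-1 + 1)*0 = 0*0 = 0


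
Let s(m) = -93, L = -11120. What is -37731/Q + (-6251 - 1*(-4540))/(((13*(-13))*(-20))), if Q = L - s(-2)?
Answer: 108663583/37271260 ≈ 2.9155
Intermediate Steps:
Q = -11027 (Q = -11120 - 1*(-93) = -11120 + 93 = -11027)
-37731/Q + (-6251 - 1*(-4540))/(((13*(-13))*(-20))) = -37731/(-11027) + (-6251 - 1*(-4540))/(((13*(-13))*(-20))) = -37731*(-1/11027) + (-6251 + 4540)/((-169*(-20))) = 37731/11027 - 1711/3380 = 108663583/37271260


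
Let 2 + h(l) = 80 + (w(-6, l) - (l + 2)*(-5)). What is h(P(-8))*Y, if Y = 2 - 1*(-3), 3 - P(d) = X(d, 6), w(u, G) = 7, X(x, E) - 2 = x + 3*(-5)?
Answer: 1075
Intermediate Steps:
X(x, E) = -13 + x (X(x, E) = 2 + (x + 3*(-5)) = 2 + (x - 15) = 2 + (-15 + x) = -13 + x)
P(d) = 16 - d (P(d) = 3 - (-13 + d) = 3 + (13 - d) = 16 - d)
Y = 5 (Y = 2 + 3 = 5)
h(l) = 95 + 5*l (h(l) = -2 + (80 + (7 - (l + 2)*(-5))) = -2 + (80 + (7 - (2 + l)*(-5))) = -2 + (80 + (7 - (-10 - 5*l))) = -2 + (80 + (7 + (10 + 5*l))) = -2 + (80 + (17 + 5*l)) = -2 + (97 + 5*l) = 95 + 5*l)
h(P(-8))*Y = (95 + 5*(16 - 1*(-8)))*5 = (95 + 5*(16 + 8))*5 = (95 + 5*24)*5 = (95 + 120)*5 = 215*5 = 1075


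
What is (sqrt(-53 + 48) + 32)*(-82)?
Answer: -2624 - 82*I*sqrt(5) ≈ -2624.0 - 183.36*I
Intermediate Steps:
(sqrt(-53 + 48) + 32)*(-82) = (sqrt(-5) + 32)*(-82) = (I*sqrt(5) + 32)*(-82) = (32 + I*sqrt(5))*(-82) = -2624 - 82*I*sqrt(5)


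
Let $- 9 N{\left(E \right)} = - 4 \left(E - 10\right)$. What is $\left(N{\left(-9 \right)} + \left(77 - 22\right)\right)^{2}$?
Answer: $\frac{175561}{81} \approx 2167.4$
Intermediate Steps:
$N{\left(E \right)} = - \frac{40}{9} + \frac{4 E}{9}$ ($N{\left(E \right)} = - \frac{\left(-4\right) \left(E - 10\right)}{9} = - \frac{\left(-4\right) \left(-10 + E\right)}{9} = - \frac{40 - 4 E}{9} = - \frac{40}{9} + \frac{4 E}{9}$)
$\left(N{\left(-9 \right)} + \left(77 - 22\right)\right)^{2} = \left(\left(- \frac{40}{9} + \frac{4}{9} \left(-9\right)\right) + \left(77 - 22\right)\right)^{2} = \left(\left(- \frac{40}{9} - 4\right) + \left(77 - 22\right)\right)^{2} = \left(- \frac{76}{9} + 55\right)^{2} = \left(\frac{419}{9}\right)^{2} = \frac{175561}{81}$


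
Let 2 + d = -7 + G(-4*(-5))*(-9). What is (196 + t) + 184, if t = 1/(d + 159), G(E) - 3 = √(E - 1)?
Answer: 1721441/4530 + √19/1510 ≈ 380.01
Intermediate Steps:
G(E) = 3 + √(-1 + E) (G(E) = 3 + √(E - 1) = 3 + √(-1 + E))
d = -36 - 9*√19 (d = -2 + (-7 + (3 + √(-1 - 4*(-5)))*(-9)) = -2 + (-7 + (3 + √(-1 + 20))*(-9)) = -2 + (-7 + (3 + √19)*(-9)) = -2 + (-7 + (-27 - 9*√19)) = -2 + (-34 - 9*√19) = -36 - 9*√19 ≈ -75.230)
t = 1/(123 - 9*√19) (t = 1/((-36 - 9*√19) + 159) = 1/(123 - 9*√19) ≈ 0.011937)
(196 + t) + 184 = (196 + (41/4530 + √19/1510)) + 184 = (887921/4530 + √19/1510) + 184 = 1721441/4530 + √19/1510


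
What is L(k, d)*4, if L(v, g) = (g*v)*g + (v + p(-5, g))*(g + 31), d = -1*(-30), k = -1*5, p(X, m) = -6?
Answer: -20684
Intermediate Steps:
k = -5
d = 30
L(v, g) = v*g² + (-6 + v)*(31 + g) (L(v, g) = (g*v)*g + (v - 6)*(g + 31) = v*g² + (-6 + v)*(31 + g))
L(k, d)*4 = (-186 - 6*30 + 31*(-5) + 30*(-5) - 5*30²)*4 = (-186 - 180 - 155 - 150 - 5*900)*4 = (-186 - 180 - 155 - 150 - 4500)*4 = -5171*4 = -20684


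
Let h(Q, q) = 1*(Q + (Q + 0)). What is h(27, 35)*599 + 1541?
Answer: 33887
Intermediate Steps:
h(Q, q) = 2*Q (h(Q, q) = 1*(Q + Q) = 1*(2*Q) = 2*Q)
h(27, 35)*599 + 1541 = (2*27)*599 + 1541 = 54*599 + 1541 = 32346 + 1541 = 33887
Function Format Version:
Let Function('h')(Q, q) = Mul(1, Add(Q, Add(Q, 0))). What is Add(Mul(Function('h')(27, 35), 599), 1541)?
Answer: 33887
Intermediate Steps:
Function('h')(Q, q) = Mul(2, Q) (Function('h')(Q, q) = Mul(1, Add(Q, Q)) = Mul(1, Mul(2, Q)) = Mul(2, Q))
Add(Mul(Function('h')(27, 35), 599), 1541) = Add(Mul(Mul(2, 27), 599), 1541) = Add(Mul(54, 599), 1541) = Add(32346, 1541) = 33887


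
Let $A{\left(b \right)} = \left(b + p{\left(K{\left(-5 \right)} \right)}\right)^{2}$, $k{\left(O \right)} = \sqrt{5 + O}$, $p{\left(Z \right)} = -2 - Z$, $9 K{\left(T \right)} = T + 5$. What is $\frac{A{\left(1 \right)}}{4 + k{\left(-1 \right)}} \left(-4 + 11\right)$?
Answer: $\frac{7}{6} \approx 1.1667$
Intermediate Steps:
$K{\left(T \right)} = \frac{5}{9} + \frac{T}{9}$ ($K{\left(T \right)} = \frac{T + 5}{9} = \frac{5 + T}{9} = \frac{5}{9} + \frac{T}{9}$)
$A{\left(b \right)} = \left(-2 + b\right)^{2}$ ($A{\left(b \right)} = \left(b - \left(\frac{23}{9} - \frac{5}{9}\right)\right)^{2} = \left(b - 2\right)^{2} = \left(-2 + b\right)^{2}$)
$\frac{A{\left(1 \right)}}{4 + k{\left(-1 \right)}} \left(-4 + 11\right) = \frac{\left(-2 + 1\right)^{2}}{4 + \sqrt{5 - 1}} \left(-4 + 11\right) = \frac{\left(-1\right)^{2}}{4 + \sqrt{4}} \cdot 7 = 1 \frac{1}{4 + 2} \cdot 7 = 1 \cdot \frac{1}{6} \cdot 7 = \frac{1}{6} \cdot 7 = \frac{7}{6}$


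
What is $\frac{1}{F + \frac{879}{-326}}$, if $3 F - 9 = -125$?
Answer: $- \frac{978}{40453} \approx -0.024176$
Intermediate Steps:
$F = - \frac{116}{3}$ ($F = 3 + \frac{1}{3} \left(-125\right) = 3 - \frac{125}{3} = - \frac{116}{3} \approx -38.667$)
$\frac{1}{F + \frac{879}{-326}} = \frac{1}{- \frac{116}{3} + \frac{879}{-326}} = \frac{1}{- \frac{116}{3} + 879 \left(- \frac{1}{326}\right)} = \frac{1}{- \frac{116}{3} - \frac{879}{326}} = \frac{1}{- \frac{40453}{978}} = - \frac{978}{40453}$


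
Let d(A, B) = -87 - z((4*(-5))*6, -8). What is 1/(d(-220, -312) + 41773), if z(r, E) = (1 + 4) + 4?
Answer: 1/41677 ≈ 2.3994e-5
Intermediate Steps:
z(r, E) = 9 (z(r, E) = 5 + 4 = 9)
d(A, B) = -96 (d(A, B) = -87 - 1*9 = -87 - 9 = -96)
1/(d(-220, -312) + 41773) = 1/(-96 + 41773) = 1/41677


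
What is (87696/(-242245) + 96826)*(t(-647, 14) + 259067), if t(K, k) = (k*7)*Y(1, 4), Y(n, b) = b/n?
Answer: 6085747495309366/242245 ≈ 2.5122e+10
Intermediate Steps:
t(K, k) = 28*k (t(K, k) = (k*7)*(4/1) = (7*k)*(4*1) = (7*k)*4 = 28*k)
(87696/(-242245) + 96826)*(t(-647, 14) + 259067) = (87696/(-242245) + 96826)*(28*14 + 259067) = (87696*(-1/242245) + 96826)*(392 + 259067) = (-87696/242245 + 96826)*259459 = (23455526674/242245)*259459 = 6085747495309366/242245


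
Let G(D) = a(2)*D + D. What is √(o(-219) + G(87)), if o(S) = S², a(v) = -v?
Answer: √47874 ≈ 218.80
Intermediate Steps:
G(D) = -D (G(D) = (-1*2)*D + D = -2*D + D = -D)
√(o(-219) + G(87)) = √((-219)² - 1*87) = √(47961 - 87) = √47874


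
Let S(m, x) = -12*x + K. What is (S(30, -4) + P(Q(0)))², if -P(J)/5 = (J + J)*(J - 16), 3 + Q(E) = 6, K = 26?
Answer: 215296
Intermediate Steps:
Q(E) = 3 (Q(E) = -3 + 6 = 3)
S(m, x) = 26 - 12*x (S(m, x) = -12*x + 26 = 26 - 12*x)
P(J) = -10*J*(-16 + J) (P(J) = -5*(J + J)*(J - 16) = -5*2*J*(-16 + J) = -10*J*(-16 + J))
(S(30, -4) + P(Q(0)))² = ((26 - 12*(-4)) + 10*3*(16 - 1*3))² = ((26 + 48) + 10*3*(16 - 3))² = (74 + 10*3*13)² = (74 + 390)² = 464² = 215296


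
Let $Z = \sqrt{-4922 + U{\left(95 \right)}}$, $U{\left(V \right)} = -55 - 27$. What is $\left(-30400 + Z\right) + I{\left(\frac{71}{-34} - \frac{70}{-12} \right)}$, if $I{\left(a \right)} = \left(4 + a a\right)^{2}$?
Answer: $- \frac{203463907175}{6765201} + 6 i \sqrt{139} \approx -30075.0 + 70.739 i$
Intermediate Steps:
$U{\left(V \right)} = -82$ ($U{\left(V \right)} = -55 - 27 = -82$)
$I{\left(a \right)} = \left(4 + a^{2}\right)^{2}$
$Z = 6 i \sqrt{139}$ ($Z = \sqrt{-4922 - 82} = \sqrt{-5004} = 6 i \sqrt{139} \approx 70.739 i$)
$\left(-30400 + Z\right) + I{\left(\frac{71}{-34} - \frac{70}{-12} \right)} = \left(-30400 + 6 i \sqrt{139}\right) + \left(4 + \left(\frac{71}{-34} - \frac{70}{-12}\right)^{2}\right)^{2} = \left(-30400 + 6 i \sqrt{139}\right) + \left(4 + \left(71 \left(- \frac{1}{34}\right) - - \frac{35}{6}\right)^{2}\right)^{2} = \left(-30400 + 6 i \sqrt{139}\right) + \left(4 + \left(- \frac{71}{34} + \frac{35}{6}\right)^{2}\right)^{2} = \left(-30400 + 6 i \sqrt{139}\right) + \left(4 + \left(\frac{191}{51}\right)^{2}\right)^{2} = \left(-30400 + 6 i \sqrt{139}\right) + \left(4 + \frac{36481}{2601}\right)^{2} = \left(-30400 + 6 i \sqrt{139}\right) + \left(\frac{46885}{2601}\right)^{2} = \left(-30400 + 6 i \sqrt{139}\right) + \frac{2198203225}{6765201} = - \frac{203463907175}{6765201} + 6 i \sqrt{139}$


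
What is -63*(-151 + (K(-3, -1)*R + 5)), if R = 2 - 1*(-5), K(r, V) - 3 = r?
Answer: 9198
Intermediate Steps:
K(r, V) = 3 + r
R = 7 (R = 2 + 5 = 7)
-63*(-151 + (K(-3, -1)*R + 5)) = -63*(-151 + ((3 - 3)*7 + 5)) = -63*(-151 + (0*7 + 5)) = -63*(-151 + (0 + 5)) = -63*(-151 + 5) = -63*(-146) = 9198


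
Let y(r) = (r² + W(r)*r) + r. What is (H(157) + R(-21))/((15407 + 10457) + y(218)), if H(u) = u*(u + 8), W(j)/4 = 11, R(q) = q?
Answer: 12942/41599 ≈ 0.31111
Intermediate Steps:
W(j) = 44 (W(j) = 4*11 = 44)
y(r) = r² + 45*r (y(r) = (r² + 44*r) + r = r² + 45*r)
H(u) = u*(8 + u)
(H(157) + R(-21))/((15407 + 10457) + y(218)) = (157*(8 + 157) - 21)/((15407 + 10457) + 218*(45 + 218)) = (157*165 - 21)/(25864 + 218*263) = (25905 - 21)/(25864 + 57334) = 25884/83198 = 25884*(1/83198) = 12942/41599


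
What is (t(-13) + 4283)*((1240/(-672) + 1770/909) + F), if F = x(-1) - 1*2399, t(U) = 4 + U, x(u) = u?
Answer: -43510890695/4242 ≈ -1.0257e+7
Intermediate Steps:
F = -2400 (F = -1 - 1*2399 = -1 - 2399 = -2400)
(t(-13) + 4283)*((1240/(-672) + 1770/909) + F) = ((4 - 13) + 4283)*((1240/(-672) + 1770/909) - 2400) = (-9 + 4283)*((1240*(-1/672) + 1770*(1/909)) - 2400) = 4274*((-155/84 + 590/303) - 2400) = 4274*(865/8484 - 2400) = 4274*(-20360735/8484) = -43510890695/4242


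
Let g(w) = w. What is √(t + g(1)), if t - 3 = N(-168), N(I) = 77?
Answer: 9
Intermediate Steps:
t = 80 (t = 3 + 77 = 80)
√(t + g(1)) = √(80 + 1) = √81 = 9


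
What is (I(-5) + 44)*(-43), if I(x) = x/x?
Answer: -1935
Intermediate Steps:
I(x) = 1
(I(-5) + 44)*(-43) = (1 + 44)*(-43) = 45*(-43) = -1935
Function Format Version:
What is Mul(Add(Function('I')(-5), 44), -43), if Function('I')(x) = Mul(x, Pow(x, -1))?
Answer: -1935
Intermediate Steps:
Function('I')(x) = 1
Mul(Add(Function('I')(-5), 44), -43) = Mul(Add(1, 44), -43) = Mul(45, -43) = -1935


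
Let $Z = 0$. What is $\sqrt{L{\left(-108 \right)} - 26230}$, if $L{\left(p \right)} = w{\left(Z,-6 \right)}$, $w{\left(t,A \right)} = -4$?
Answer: $i \sqrt{26234} \approx 161.97 i$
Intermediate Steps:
$L{\left(p \right)} = -4$
$\sqrt{L{\left(-108 \right)} - 26230} = \sqrt{-4 - 26230} = \sqrt{-26234} = i \sqrt{26234}$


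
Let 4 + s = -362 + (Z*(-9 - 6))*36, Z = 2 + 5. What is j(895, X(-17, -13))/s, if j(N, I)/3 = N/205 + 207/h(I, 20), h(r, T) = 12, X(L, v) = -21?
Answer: -3545/226648 ≈ -0.015641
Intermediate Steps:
Z = 7
j(N, I) = 207/4 + 3*N/205 (j(N, I) = 3*(N/205 + 207/12) = 3*(N*(1/205) + 207*(1/12)) = 3*(N/205 + 69/4) = 3*(69/4 + N/205) = 207/4 + 3*N/205)
s = -4146 (s = -4 + (-362 + (7*(-9 - 6))*36) = -4 + (-362 + (7*(-15))*36) = -4 + (-362 - 105*36) = -4 + (-362 - 3780) = -4 - 4142 = -4146)
j(895, X(-17, -13))/s = (207/4 + (3/205)*895)/(-4146) = (207/4 + 537/41)*(-1/4146) = (10635/164)*(-1/4146) = -3545/226648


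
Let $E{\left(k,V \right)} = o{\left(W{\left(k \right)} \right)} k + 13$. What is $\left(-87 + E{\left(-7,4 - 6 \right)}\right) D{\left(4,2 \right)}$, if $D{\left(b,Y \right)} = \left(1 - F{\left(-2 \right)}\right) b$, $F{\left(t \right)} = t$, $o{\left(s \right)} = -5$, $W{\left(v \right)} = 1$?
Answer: $-468$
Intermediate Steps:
$E{\left(k,V \right)} = 13 - 5 k$ ($E{\left(k,V \right)} = - 5 k + 13 = 13 - 5 k$)
$D{\left(b,Y \right)} = 3 b$ ($D{\left(b,Y \right)} = \left(1 - -2\right) b = \left(1 + 2\right) b = 3 b$)
$\left(-87 + E{\left(-7,4 - 6 \right)}\right) D{\left(4,2 \right)} = \left(-87 + \left(13 - -35\right)\right) 3 \cdot 4 = \left(-87 + \left(13 + 35\right)\right) 12 = \left(-87 + 48\right) 12 = \left(-39\right) 12 = -468$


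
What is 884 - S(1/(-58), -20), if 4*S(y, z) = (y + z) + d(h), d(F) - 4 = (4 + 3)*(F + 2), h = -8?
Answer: 208453/232 ≈ 898.50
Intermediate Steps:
d(F) = 18 + 7*F (d(F) = 4 + (4 + 3)*(F + 2) = 4 + 7*(2 + F) = 4 + (14 + 7*F) = 18 + 7*F)
S(y, z) = -19/2 + y/4 + z/4 (S(y, z) = ((y + z) + (18 + 7*(-8)))/4 = ((y + z) + (18 - 56))/4 = ((y + z) - 38)/4 = (-38 + y + z)/4 = -19/2 + y/4 + z/4)
884 - S(1/(-58), -20) = 884 - (-19/2 + (¼)/(-58) + (¼)*(-20)) = 884 - (-19/2 + (¼)*(-1/58) - 5) = 884 - (-19/2 - 1/232 - 5) = 884 - 1*(-3365/232) = 884 + 3365/232 = 208453/232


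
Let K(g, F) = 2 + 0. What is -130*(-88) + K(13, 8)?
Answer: 11442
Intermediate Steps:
K(g, F) = 2
-130*(-88) + K(13, 8) = -130*(-88) + 2 = 11440 + 2 = 11442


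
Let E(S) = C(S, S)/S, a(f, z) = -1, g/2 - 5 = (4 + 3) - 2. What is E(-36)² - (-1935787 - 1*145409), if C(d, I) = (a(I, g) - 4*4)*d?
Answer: 2081485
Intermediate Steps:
g = 20 (g = 10 + 2*((4 + 3) - 2) = 10 + 2*(7 - 2) = 10 + 2*5 = 10 + 10 = 20)
C(d, I) = -17*d (C(d, I) = (-1 - 4*4)*d = (-1 - 16)*d = -17*d)
E(S) = -17 (E(S) = (-17*S)/S = -17)
E(-36)² - (-1935787 - 1*145409) = (-17)² - (-1935787 - 1*145409) = 289 - (-1935787 - 145409) = 289 - 1*(-2081196) = 289 + 2081196 = 2081485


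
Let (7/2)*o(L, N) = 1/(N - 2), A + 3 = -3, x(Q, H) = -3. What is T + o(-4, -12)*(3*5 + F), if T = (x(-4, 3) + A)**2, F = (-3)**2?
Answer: 3945/49 ≈ 80.510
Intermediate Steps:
F = 9
A = -6 (A = -3 - 3 = -6)
o(L, N) = 2/(7*(-2 + N)) (o(L, N) = 2/(7*(N - 2)) = 2/(7*(-2 + N)))
T = 81 (T = (-3 - 6)**2 = (-9)**2 = 81)
T + o(-4, -12)*(3*5 + F) = 81 + (2/(7*(-2 - 12)))*(3*5 + 9) = 81 + ((2/7)/(-14))*(15 + 9) = 81 + ((2/7)*(-1/14))*24 = 81 - 1/49*24 = 81 - 24/49 = 3945/49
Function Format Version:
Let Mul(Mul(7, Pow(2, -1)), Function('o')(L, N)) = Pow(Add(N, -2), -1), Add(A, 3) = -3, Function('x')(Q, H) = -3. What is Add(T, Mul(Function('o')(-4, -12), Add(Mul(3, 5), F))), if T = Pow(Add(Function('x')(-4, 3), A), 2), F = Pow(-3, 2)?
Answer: Rational(3945, 49) ≈ 80.510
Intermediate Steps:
F = 9
A = -6 (A = Add(-3, -3) = -6)
Function('o')(L, N) = Mul(Rational(2, 7), Pow(Add(-2, N), -1)) (Function('o')(L, N) = Mul(Rational(2, 7), Pow(Add(N, -2), -1)) = Mul(Rational(2, 7), Pow(Add(-2, N), -1)))
T = 81 (T = Pow(Add(-3, -6), 2) = Pow(-9, 2) = 81)
Add(T, Mul(Function('o')(-4, -12), Add(Mul(3, 5), F))) = Add(81, Mul(Mul(Rational(2, 7), Pow(Add(-2, -12), -1)), Add(Mul(3, 5), 9))) = Add(81, Mul(Mul(Rational(2, 7), Pow(-14, -1)), Add(15, 9))) = Add(81, Mul(Mul(Rational(2, 7), Rational(-1, 14)), 24)) = Add(81, Mul(Rational(-1, 49), 24)) = Add(81, Rational(-24, 49)) = Rational(3945, 49)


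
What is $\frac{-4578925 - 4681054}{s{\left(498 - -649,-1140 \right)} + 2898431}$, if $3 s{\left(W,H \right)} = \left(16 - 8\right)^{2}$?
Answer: $- \frac{27779937}{8695357} \approx -3.1948$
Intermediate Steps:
$s{\left(W,H \right)} = \frac{64}{3}$ ($s{\left(W,H \right)} = \frac{\left(16 - 8\right)^{2}}{3} = \frac{8^{2}}{3} = \frac{1}{3} \cdot 64 = \frac{64}{3}$)
$\frac{-4578925 - 4681054}{s{\left(498 - -649,-1140 \right)} + 2898431} = \frac{-4578925 - 4681054}{\frac{64}{3} + 2898431} = - \frac{9259979}{\frac{8695357}{3}} = \left(-9259979\right) \frac{3}{8695357} = - \frac{27779937}{8695357}$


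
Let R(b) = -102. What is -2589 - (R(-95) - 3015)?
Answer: 528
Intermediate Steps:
-2589 - (R(-95) - 3015) = -2589 - (-102 - 3015) = -2589 - 1*(-3117) = -2589 + 3117 = 528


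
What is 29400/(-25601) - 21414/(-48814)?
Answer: -443455893/624843607 ≈ -0.70971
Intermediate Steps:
29400/(-25601) - 21414/(-48814) = 29400*(-1/25601) - 21414*(-1/48814) = -29400/25601 + 10707/24407 = -443455893/624843607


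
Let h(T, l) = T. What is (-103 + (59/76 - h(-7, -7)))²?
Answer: 52374169/5776 ≈ 9067.5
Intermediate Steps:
(-103 + (59/76 - h(-7, -7)))² = (-103 + (59/76 - 1*(-7)))² = (-103 + (59*(1/76) + 7))² = (-103 + (59/76 + 7))² = (-103 + 591/76)² = (-7237/76)² = 52374169/5776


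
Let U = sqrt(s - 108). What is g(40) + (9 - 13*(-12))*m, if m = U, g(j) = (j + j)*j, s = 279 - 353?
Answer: 3200 + 165*I*sqrt(182) ≈ 3200.0 + 2226.0*I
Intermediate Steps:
s = -74
g(j) = 2*j**2 (g(j) = (2*j)*j = 2*j**2)
U = I*sqrt(182) (U = sqrt(-74 - 108) = sqrt(-182) = I*sqrt(182) ≈ 13.491*I)
m = I*sqrt(182) ≈ 13.491*I
g(40) + (9 - 13*(-12))*m = 2*40**2 + (9 - 13*(-12))*(I*sqrt(182)) = 2*1600 + (9 + 156)*(I*sqrt(182)) = 3200 + 165*(I*sqrt(182)) = 3200 + 165*I*sqrt(182)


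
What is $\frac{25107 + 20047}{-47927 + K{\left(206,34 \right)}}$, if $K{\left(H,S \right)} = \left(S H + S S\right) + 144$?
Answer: $- \frac{45154}{39623} \approx -1.1396$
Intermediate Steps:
$K{\left(H,S \right)} = 144 + S^{2} + H S$ ($K{\left(H,S \right)} = \left(H S + S^{2}\right) + 144 = \left(S^{2} + H S\right) + 144 = 144 + S^{2} + H S$)
$\frac{25107 + 20047}{-47927 + K{\left(206,34 \right)}} = \frac{25107 + 20047}{-47927 + \left(144 + 34^{2} + 206 \cdot 34\right)} = \frac{45154}{-47927 + \left(144 + 1156 + 7004\right)} = \frac{45154}{-47927 + 8304} = \frac{45154}{-39623} = 45154 \left(- \frac{1}{39623}\right) = - \frac{45154}{39623}$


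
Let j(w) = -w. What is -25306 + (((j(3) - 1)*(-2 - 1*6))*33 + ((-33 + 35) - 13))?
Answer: -24261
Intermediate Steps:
-25306 + (((j(3) - 1)*(-2 - 1*6))*33 + ((-33 + 35) - 13)) = -25306 + (((-1*3 - 1)*(-2 - 1*6))*33 + ((-33 + 35) - 13)) = -25306 + (((-3 - 1)*(-2 - 6))*33 + (2 - 13)) = -25306 + (-4*(-8)*33 - 11) = -25306 + (32*33 - 11) = -25306 + (1056 - 11) = -25306 + 1045 = -24261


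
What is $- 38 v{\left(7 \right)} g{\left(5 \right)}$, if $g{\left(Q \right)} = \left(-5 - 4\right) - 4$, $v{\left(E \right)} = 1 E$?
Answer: $3458$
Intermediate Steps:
$v{\left(E \right)} = E$
$g{\left(Q \right)} = -13$ ($g{\left(Q \right)} = -9 - 4 = -13$)
$- 38 v{\left(7 \right)} g{\left(5 \right)} = \left(-38\right) 7 \left(-13\right) = \left(-266\right) \left(-13\right) = 3458$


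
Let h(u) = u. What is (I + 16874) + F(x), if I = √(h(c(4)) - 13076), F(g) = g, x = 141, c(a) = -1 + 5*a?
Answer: 17015 + I*√13057 ≈ 17015.0 + 114.27*I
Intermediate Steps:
I = I*√13057 (I = √((-1 + 5*4) - 13076) = √((-1 + 20) - 13076) = √(19 - 13076) = √(-13057) = I*√13057 ≈ 114.27*I)
(I + 16874) + F(x) = (I*√13057 + 16874) + 141 = (16874 + I*√13057) + 141 = 17015 + I*√13057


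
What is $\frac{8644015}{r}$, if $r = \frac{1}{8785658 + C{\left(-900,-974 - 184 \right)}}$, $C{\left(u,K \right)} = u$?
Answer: $75935579923370$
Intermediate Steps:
$r = \frac{1}{8784758}$ ($r = \frac{1}{8785658 - 900} = \frac{1}{8784758} \approx 1.1383 \cdot 10^{-7}$)
$\frac{8644015}{r} = 8644015 \frac{1}{\frac{1}{8784758}} = 8644015 \cdot 8784758 = 75935579923370$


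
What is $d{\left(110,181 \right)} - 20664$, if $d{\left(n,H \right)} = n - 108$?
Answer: $-20662$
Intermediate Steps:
$d{\left(n,H \right)} = -108 + n$
$d{\left(110,181 \right)} - 20664 = \left(-108 + 110\right) - 20664 = 2 - 20664 = -20662$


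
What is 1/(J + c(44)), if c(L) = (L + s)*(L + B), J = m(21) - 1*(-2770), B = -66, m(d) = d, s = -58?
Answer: 1/3099 ≈ 0.00032268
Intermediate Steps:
J = 2791 (J = 21 - 1*(-2770) = 21 + 2770 = 2791)
c(L) = (-66 + L)*(-58 + L) (c(L) = (L - 58)*(L - 66) = (-58 + L)*(-66 + L) = (-66 + L)*(-58 + L))
1/(J + c(44)) = 1/(2791 + (3828 + 44**2 - 124*44)) = 1/(2791 + (3828 + 1936 - 5456)) = 1/(2791 + 308) = 1/3099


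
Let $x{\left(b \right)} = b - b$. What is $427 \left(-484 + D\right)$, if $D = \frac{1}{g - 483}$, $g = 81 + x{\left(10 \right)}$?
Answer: $- \frac{83080963}{402} \approx -2.0667 \cdot 10^{5}$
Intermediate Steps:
$x{\left(b \right)} = 0$
$g = 81$ ($g = 81 + 0 = 81$)
$D = - \frac{1}{402}$ ($D = \frac{1}{81 - 483} = \frac{1}{-402} = - \frac{1}{402} \approx -0.0024876$)
$427 \left(-484 + D\right) = 427 \left(-484 - \frac{1}{402}\right) = 427 \left(- \frac{194569}{402}\right) = - \frac{83080963}{402}$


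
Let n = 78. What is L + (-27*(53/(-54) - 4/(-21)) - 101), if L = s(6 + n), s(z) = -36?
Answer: -1619/14 ≈ -115.64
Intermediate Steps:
L = -36
L + (-27*(53/(-54) - 4/(-21)) - 101) = -36 + (-27*(53/(-54) - 4/(-21)) - 101) = -36 + (-27*(53*(-1/54) - 4*(-1/21)) - 101) = -36 + (-27*(-53/54 + 4/21) - 101) = -36 + (-27*(-299/378) - 101) = -36 + (299/14 - 101) = -36 - 1115/14 = -1619/14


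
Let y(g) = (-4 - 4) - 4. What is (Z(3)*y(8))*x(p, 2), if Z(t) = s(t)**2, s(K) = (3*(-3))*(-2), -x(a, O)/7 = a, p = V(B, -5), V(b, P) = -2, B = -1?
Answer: -54432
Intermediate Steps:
p = -2
x(a, O) = -7*a
y(g) = -12 (y(g) = -8 - 4 = -12)
s(K) = 18 (s(K) = -9*(-2) = 18)
Z(t) = 324 (Z(t) = 18**2 = 324)
(Z(3)*y(8))*x(p, 2) = (324*(-12))*(-7*(-2)) = -3888*14 = -54432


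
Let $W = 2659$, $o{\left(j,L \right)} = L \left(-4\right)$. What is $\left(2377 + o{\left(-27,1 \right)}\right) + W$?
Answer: $5032$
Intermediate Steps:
$o{\left(j,L \right)} = - 4 L$
$\left(2377 + o{\left(-27,1 \right)}\right) + W = \left(2377 - 4\right) + 2659 = 2373 + 2659 = 5032$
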